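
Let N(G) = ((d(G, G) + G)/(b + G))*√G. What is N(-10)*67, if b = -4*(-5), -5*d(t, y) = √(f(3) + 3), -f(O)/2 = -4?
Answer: 67*I*√10*(-50 - √11)/50 ≈ -225.93*I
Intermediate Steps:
f(O) = 8 (f(O) = -2*(-4) = 8)
d(t, y) = -√11/5 (d(t, y) = -√(8 + 3)/5 = -√11/5)
b = 20
N(G) = √G*(G - √11/5)/(20 + G) (N(G) = ((-√11/5 + G)/(20 + G))*√G = ((G - √11/5)/(20 + G))*√G = √G*(G - √11/5)/(20 + G))
N(-10)*67 = (√(-10)*(-10 - √11/5)/(20 - 10))*67 = ((I*√10)*(-10 - √11/5)/10)*67 = ((I*√10)*(⅒)*(-10 - √11/5))*67 = (I*√10*(-10 - √11/5)/10)*67 = 67*I*√10*(-10 - √11/5)/10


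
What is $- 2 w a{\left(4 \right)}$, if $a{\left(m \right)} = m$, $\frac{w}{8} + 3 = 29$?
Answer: $-1664$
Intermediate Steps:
$w = 208$ ($w = -24 + 8 \cdot 29 = -24 + 232 = 208$)
$- 2 w a{\left(4 \right)} = \left(-2\right) 208 \cdot 4 = \left(-416\right) 4 = -1664$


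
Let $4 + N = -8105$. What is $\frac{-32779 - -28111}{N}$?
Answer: $\frac{1556}{2703} \approx 0.57566$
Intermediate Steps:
$N = -8109$ ($N = -4 - 8105 = -8109$)
$\frac{-32779 - -28111}{N} = \frac{-32779 - -28111}{-8109} = \left(-32779 + 28111\right) \left(- \frac{1}{8109}\right) = \left(-4668\right) \left(- \frac{1}{8109}\right) = \frac{1556}{2703}$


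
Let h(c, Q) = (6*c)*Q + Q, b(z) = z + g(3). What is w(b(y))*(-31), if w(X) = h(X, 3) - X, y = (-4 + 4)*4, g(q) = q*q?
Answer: -4836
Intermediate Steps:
g(q) = q²
y = 0 (y = 0*4 = 0)
b(z) = 9 + z (b(z) = z + 3² = z + 9 = 9 + z)
h(c, Q) = Q + 6*Q*c (h(c, Q) = 6*Q*c + Q = Q + 6*Q*c)
w(X) = 3 + 17*X (w(X) = 3*(1 + 6*X) - X = (3 + 18*X) - X = 3 + 17*X)
w(b(y))*(-31) = (3 + 17*(9 + 0))*(-31) = (3 + 17*9)*(-31) = (3 + 153)*(-31) = 156*(-31) = -4836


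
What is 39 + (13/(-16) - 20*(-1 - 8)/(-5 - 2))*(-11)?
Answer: 37049/112 ≈ 330.79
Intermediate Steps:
39 + (13/(-16) - 20*(-1 - 8)/(-5 - 2))*(-11) = 39 + (13*(-1/16) - 20/((-7/(-9))))*(-11) = 39 + (-13/16 - 20/((-7*(-1/9))))*(-11) = 39 + (-13/16 - 20/7/9)*(-11) = 39 + (-13/16 - 20*9/7)*(-11) = 39 + (-13/16 - 180/7)*(-11) = 39 - 2971/112*(-11) = 39 + 32681/112 = 37049/112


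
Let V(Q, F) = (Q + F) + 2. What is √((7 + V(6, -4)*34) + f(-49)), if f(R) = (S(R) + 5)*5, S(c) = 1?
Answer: √173 ≈ 13.153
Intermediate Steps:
V(Q, F) = 2 + F + Q (V(Q, F) = (F + Q) + 2 = 2 + F + Q)
f(R) = 30 (f(R) = (1 + 5)*5 = 6*5 = 30)
√((7 + V(6, -4)*34) + f(-49)) = √((7 + (2 - 4 + 6)*34) + 30) = √((7 + 4*34) + 30) = √((7 + 136) + 30) = √(143 + 30) = √173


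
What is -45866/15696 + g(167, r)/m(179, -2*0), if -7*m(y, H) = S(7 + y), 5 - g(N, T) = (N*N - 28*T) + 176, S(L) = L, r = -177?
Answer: 301583573/243288 ≈ 1239.6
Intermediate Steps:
g(N, T) = -171 - N² + 28*T (g(N, T) = 5 - ((N*N - 28*T) + 176) = 5 - ((N² - 28*T) + 176) = 5 - (176 + N² - 28*T) = 5 + (-176 - N² + 28*T) = -171 - N² + 28*T)
m(y, H) = -1 - y/7 (m(y, H) = -(7 + y)/7 = -1 - y/7)
-45866/15696 + g(167, r)/m(179, -2*0) = -45866/15696 + (-171 - 1*167² + 28*(-177))/(-1 - ⅐*179) = -45866*1/15696 + (-171 - 1*27889 - 4956)/(-1 - 179/7) = -22933/7848 + (-171 - 27889 - 4956)/(-186/7) = -22933/7848 - 33016*(-7/186) = -22933/7848 + 115556/93 = 301583573/243288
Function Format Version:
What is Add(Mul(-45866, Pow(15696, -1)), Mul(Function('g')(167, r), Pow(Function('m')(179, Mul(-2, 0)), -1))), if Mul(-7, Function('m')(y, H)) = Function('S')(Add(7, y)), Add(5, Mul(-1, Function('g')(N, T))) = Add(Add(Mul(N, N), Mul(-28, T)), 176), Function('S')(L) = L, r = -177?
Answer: Rational(301583573, 243288) ≈ 1239.6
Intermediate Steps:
Function('g')(N, T) = Add(-171, Mul(-1, Pow(N, 2)), Mul(28, T)) (Function('g')(N, T) = Add(5, Mul(-1, Add(Add(Mul(N, N), Mul(-28, T)), 176))) = Add(5, Mul(-1, Add(Add(Pow(N, 2), Mul(-28, T)), 176))) = Add(5, Mul(-1, Add(176, Pow(N, 2), Mul(-28, T)))) = Add(5, Add(-176, Mul(-1, Pow(N, 2)), Mul(28, T))) = Add(-171, Mul(-1, Pow(N, 2)), Mul(28, T)))
Function('m')(y, H) = Add(-1, Mul(Rational(-1, 7), y)) (Function('m')(y, H) = Mul(Rational(-1, 7), Add(7, y)) = Add(-1, Mul(Rational(-1, 7), y)))
Add(Mul(-45866, Pow(15696, -1)), Mul(Function('g')(167, r), Pow(Function('m')(179, Mul(-2, 0)), -1))) = Add(Mul(-45866, Pow(15696, -1)), Mul(Add(-171, Mul(-1, Pow(167, 2)), Mul(28, -177)), Pow(Add(-1, Mul(Rational(-1, 7), 179)), -1))) = Add(Mul(-45866, Rational(1, 15696)), Mul(Add(-171, Mul(-1, 27889), -4956), Pow(Add(-1, Rational(-179, 7)), -1))) = Add(Rational(-22933, 7848), Mul(Add(-171, -27889, -4956), Pow(Rational(-186, 7), -1))) = Add(Rational(-22933, 7848), Mul(-33016, Rational(-7, 186))) = Add(Rational(-22933, 7848), Rational(115556, 93)) = Rational(301583573, 243288)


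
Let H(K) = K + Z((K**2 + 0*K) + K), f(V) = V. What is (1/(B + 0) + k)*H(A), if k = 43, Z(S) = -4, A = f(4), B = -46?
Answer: 0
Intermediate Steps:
A = 4
H(K) = -4 + K (H(K) = K - 4 = -4 + K)
(1/(B + 0) + k)*H(A) = (1/(-46 + 0) + 43)*(-4 + 4) = (1/(-46) + 43)*0 = (-1/46 + 43)*0 = (1977/46)*0 = 0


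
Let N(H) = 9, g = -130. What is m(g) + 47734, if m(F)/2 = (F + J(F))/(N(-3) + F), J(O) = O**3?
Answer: 10170074/121 ≈ 84050.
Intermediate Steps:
m(F) = 2*(F + F**3)/(9 + F) (m(F) = 2*((F + F**3)/(9 + F)) = 2*(F + F**3)/(9 + F))
m(g) + 47734 = 2*(-130)*(1 + (-130)**2)/(9 - 130) + 47734 = 2*(-130)*(1 + 16900)/(-121) + 47734 = 2*(-130)*(-1/121)*16901 + 47734 = 4394260/121 + 47734 = 10170074/121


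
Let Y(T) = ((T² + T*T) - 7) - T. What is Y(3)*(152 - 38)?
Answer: 912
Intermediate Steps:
Y(T) = -7 - T + 2*T² (Y(T) = ((T² + T²) - 7) - T = (2*T² - 7) - T = (-7 + 2*T²) - T = -7 - T + 2*T²)
Y(3)*(152 - 38) = (-7 - 1*3 + 2*3²)*(152 - 38) = (-7 - 3 + 2*9)*114 = (-7 - 3 + 18)*114 = 8*114 = 912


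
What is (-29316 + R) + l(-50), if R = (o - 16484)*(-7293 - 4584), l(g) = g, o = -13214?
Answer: 352693780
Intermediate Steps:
R = 352723146 (R = (-13214 - 16484)*(-7293 - 4584) = -29698*(-11877) = 352723146)
(-29316 + R) + l(-50) = (-29316 + 352723146) - 50 = 352693830 - 50 = 352693780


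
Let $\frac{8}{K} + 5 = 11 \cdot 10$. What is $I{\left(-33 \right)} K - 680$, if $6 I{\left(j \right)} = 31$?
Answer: $- \frac{214076}{315} \approx -679.61$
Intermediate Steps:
$I{\left(j \right)} = \frac{31}{6}$ ($I{\left(j \right)} = \frac{1}{6} \cdot 31 = \frac{31}{6}$)
$K = \frac{8}{105}$ ($K = \frac{8}{-5 + 11 \cdot 10} = \frac{8}{-5 + 110} = \frac{8}{105} \approx 0.07619$)
$I{\left(-33 \right)} K - 680 = \frac{31}{6} \cdot \frac{8}{105} - 680 = \frac{124}{315} - 680 = - \frac{214076}{315}$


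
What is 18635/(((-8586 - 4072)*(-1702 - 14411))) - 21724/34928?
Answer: -553767549877/890482173564 ≈ -0.62187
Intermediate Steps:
18635/(((-8586 - 4072)*(-1702 - 14411))) - 21724/34928 = 18635/((-12658*(-16113))) - 21724*1/34928 = 18635/203958354 - 5431/8732 = -553767549877/890482173564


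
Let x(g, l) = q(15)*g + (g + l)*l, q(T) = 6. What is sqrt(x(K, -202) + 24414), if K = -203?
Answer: sqrt(105006) ≈ 324.05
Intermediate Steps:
x(g, l) = 6*g + l*(g + l) (x(g, l) = 6*g + (g + l)*l = 6*g + l*(g + l))
sqrt(x(K, -202) + 24414) = sqrt(((-202)**2 + 6*(-203) - 203*(-202)) + 24414) = sqrt((40804 - 1218 + 41006) + 24414) = sqrt(80592 + 24414) = sqrt(105006)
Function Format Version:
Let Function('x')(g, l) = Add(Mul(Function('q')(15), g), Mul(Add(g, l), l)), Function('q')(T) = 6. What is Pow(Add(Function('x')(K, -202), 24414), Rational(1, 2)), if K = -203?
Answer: Pow(105006, Rational(1, 2)) ≈ 324.05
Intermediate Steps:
Function('x')(g, l) = Add(Mul(6, g), Mul(l, Add(g, l))) (Function('x')(g, l) = Add(Mul(6, g), Mul(Add(g, l), l)) = Add(Mul(6, g), Mul(l, Add(g, l))))
Pow(Add(Function('x')(K, -202), 24414), Rational(1, 2)) = Pow(Add(Add(Pow(-202, 2), Mul(6, -203), Mul(-203, -202)), 24414), Rational(1, 2)) = Pow(Add(Add(40804, -1218, 41006), 24414), Rational(1, 2)) = Pow(Add(80592, 24414), Rational(1, 2)) = Pow(105006, Rational(1, 2))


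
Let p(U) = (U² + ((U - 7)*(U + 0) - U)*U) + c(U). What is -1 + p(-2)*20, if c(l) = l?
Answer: -761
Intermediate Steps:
p(U) = U + U² + U*(-U + U*(-7 + U)) (p(U) = (U² + ((U - 7)*(U + 0) - U)*U) + U = (U² + ((-7 + U)*U - U)*U) + U = (U² + (U*(-7 + U) - U)*U) + U = (U² + (-U + U*(-7 + U))*U) + U = (U² + U*(-U + U*(-7 + U))) + U = U + U² + U*(-U + U*(-7 + U)))
-1 + p(-2)*20 = -1 - 2*(1 + (-2)² - 7*(-2))*20 = -1 - 2*(1 + 4 + 14)*20 = -1 - 2*19*20 = -1 - 38*20 = -1 - 760 = -761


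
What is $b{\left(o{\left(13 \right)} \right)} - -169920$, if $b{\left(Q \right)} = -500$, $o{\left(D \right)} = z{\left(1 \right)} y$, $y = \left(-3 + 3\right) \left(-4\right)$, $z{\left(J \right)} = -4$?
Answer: $169420$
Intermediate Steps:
$y = 0$ ($y = 0 \left(-4\right) = 0$)
$o{\left(D \right)} = 0$ ($o{\left(D \right)} = \left(-4\right) 0 = 0$)
$b{\left(o{\left(13 \right)} \right)} - -169920 = -500 - -169920 = -500 + 169920 = 169420$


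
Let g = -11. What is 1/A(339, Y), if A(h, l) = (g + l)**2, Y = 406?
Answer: 1/156025 ≈ 6.4092e-6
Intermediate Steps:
A(h, l) = (-11 + l)**2
1/A(339, Y) = 1/((-11 + 406)**2) = 1/(395**2) = 1/156025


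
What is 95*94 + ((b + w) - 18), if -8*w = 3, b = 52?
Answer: 71709/8 ≈ 8963.6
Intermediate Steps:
w = -3/8 (w = -⅛*3 = -3/8 ≈ -0.37500)
95*94 + ((b + w) - 18) = 95*94 + ((52 - 3/8) - 18) = 8930 + (413/8 - 18) = 8930 + 269/8 = 71709/8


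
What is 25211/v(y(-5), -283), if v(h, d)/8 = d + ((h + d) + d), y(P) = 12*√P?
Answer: -7134713/1924056 - 25211*I*√5/481014 ≈ -3.7082 - 0.1172*I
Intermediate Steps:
v(h, d) = 8*h + 24*d (v(h, d) = 8*(d + ((h + d) + d)) = 8*(d + ((d + h) + d)) = 8*(d + (h + 2*d)) = 8*(h + 3*d) = 8*h + 24*d)
25211/v(y(-5), -283) = 25211/(8*(12*√(-5)) + 24*(-283)) = 25211/(8*(12*(I*√5)) - 6792) = 25211/(8*(12*I*√5) - 6792) = 25211/(96*I*√5 - 6792) = 25211/(-6792 + 96*I*√5)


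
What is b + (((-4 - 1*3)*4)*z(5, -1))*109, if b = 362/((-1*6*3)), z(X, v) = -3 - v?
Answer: 54755/9 ≈ 6083.9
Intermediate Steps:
b = -181/9 (b = 362/((-6*3)) = 362/(-18) = 362*(-1/18) = -181/9 ≈ -20.111)
b + (((-4 - 1*3)*4)*z(5, -1))*109 = -181/9 + (((-4 - 1*3)*4)*(-3 - 1*(-1)))*109 = -181/9 + (((-4 - 3)*4)*(-3 + 1))*109 = -181/9 + (-7*4*(-2))*109 = -181/9 - 28*(-2)*109 = -181/9 + 56*109 = -181/9 + 6104 = 54755/9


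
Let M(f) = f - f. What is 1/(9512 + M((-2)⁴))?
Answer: 1/9512 ≈ 0.00010513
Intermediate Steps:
M(f) = 0
1/(9512 + M((-2)⁴)) = 1/(9512 + 0) = 1/9512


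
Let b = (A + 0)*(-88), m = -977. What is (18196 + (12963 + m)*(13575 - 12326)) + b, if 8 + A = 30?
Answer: 14986774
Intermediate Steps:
A = 22 (A = -8 + 30 = 22)
b = -1936 (b = (22 + 0)*(-88) = 22*(-88) = -1936)
(18196 + (12963 + m)*(13575 - 12326)) + b = (18196 + (12963 - 977)*(13575 - 12326)) - 1936 = (18196 + 11986*1249) - 1936 = (18196 + 14970514) - 1936 = 14988710 - 1936 = 14986774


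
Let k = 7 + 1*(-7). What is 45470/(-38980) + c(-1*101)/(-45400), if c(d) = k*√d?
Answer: -4547/3898 ≈ -1.1665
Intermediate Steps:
k = 0 (k = 7 - 7 = 0)
c(d) = 0 (c(d) = 0*√d = 0)
45470/(-38980) + c(-1*101)/(-45400) = 45470/(-38980) + 0/(-45400) = 45470*(-1/38980) + 0*(-1/45400) = -4547/3898 + 0 = -4547/3898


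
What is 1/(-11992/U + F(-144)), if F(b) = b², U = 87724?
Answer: 21931/454758218 ≈ 4.8226e-5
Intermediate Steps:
1/(-11992/U + F(-144)) = 1/(-11992/87724 + (-144)²) = 1/(-11992*1/87724 + 20736) = 1/(-2998/21931 + 20736) = 1/(454758218/21931) = 21931/454758218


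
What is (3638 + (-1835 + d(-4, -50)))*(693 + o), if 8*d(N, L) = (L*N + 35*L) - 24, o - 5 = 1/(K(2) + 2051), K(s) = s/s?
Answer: 9202508225/8208 ≈ 1.1212e+6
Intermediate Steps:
K(s) = 1
o = 10261/2052 (o = 5 + 1/(1 + 2051) = 5 + 1/2052 = 10261/2052 ≈ 5.0005)
d(N, L) = -3 + 35*L/8 + L*N/8 (d(N, L) = ((L*N + 35*L) - 24)/8 = ((35*L + L*N) - 24)/8 = (-24 + 35*L + L*N)/8 = -3 + 35*L/8 + L*N/8)
(3638 + (-1835 + d(-4, -50)))*(693 + o) = (3638 + (-1835 + (-3 + (35/8)*(-50) + (⅛)*(-50)*(-4))))*(693 + 10261/2052) = (3638 + (-1835 + (-3 - 875/4 + 25)))*(1432297/2052) = (3638 + (-1835 - 787/4))*(1432297/2052) = (3638 - 8127/4)*(1432297/2052) = (6425/4)*(1432297/2052) = 9202508225/8208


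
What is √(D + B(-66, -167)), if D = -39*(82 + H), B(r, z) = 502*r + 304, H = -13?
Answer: I*√35519 ≈ 188.46*I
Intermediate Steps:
B(r, z) = 304 + 502*r
D = -2691 (D = -39*(82 - 13) = -39*69 = -2691)
√(D + B(-66, -167)) = √(-2691 + (304 + 502*(-66))) = √(-2691 + (304 - 33132)) = √(-2691 - 32828) = √(-35519) = I*√35519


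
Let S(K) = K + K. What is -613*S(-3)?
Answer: 3678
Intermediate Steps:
S(K) = 2*K
-613*S(-3) = -1226*(-3) = -613*(-6) = 3678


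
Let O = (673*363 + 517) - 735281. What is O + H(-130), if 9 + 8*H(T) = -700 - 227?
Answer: -490582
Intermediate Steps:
H(T) = -117 (H(T) = -9/8 + (-700 - 227)/8 = -9/8 + (1/8)*(-927) = -9/8 - 927/8 = -117)
O = -490465 (O = (244299 + 517) - 735281 = 244816 - 735281 = -490465)
O + H(-130) = -490465 - 117 = -490582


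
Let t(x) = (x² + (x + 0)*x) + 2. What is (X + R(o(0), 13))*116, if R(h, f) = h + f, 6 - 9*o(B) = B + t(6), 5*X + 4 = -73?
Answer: -51968/45 ≈ -1154.8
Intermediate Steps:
t(x) = 2 + 2*x² (t(x) = (x² + x*x) + 2 = (x² + x²) + 2 = 2*x² + 2 = 2 + 2*x²)
X = -77/5 (X = -⅘ + (⅕)*(-73) = -⅘ - 73/5 = -77/5 ≈ -15.400)
o(B) = -68/9 - B/9 (o(B) = ⅔ - (B + (2 + 2*6²))/9 = ⅔ - (B + (2 + 2*36))/9 = ⅔ - (B + (2 + 72))/9 = ⅔ - (B + 74)/9 = ⅔ - (74 + B)/9 = ⅔ + (-74/9 - B/9) = -68/9 - B/9)
R(h, f) = f + h
(X + R(o(0), 13))*116 = (-77/5 + (13 + (-68/9 - ⅑*0)))*116 = (-77/5 + (13 + (-68/9 + 0)))*116 = (-77/5 + (13 - 68/9))*116 = (-77/5 + 49/9)*116 = -448/45*116 = -51968/45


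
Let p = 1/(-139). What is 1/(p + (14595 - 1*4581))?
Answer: 139/1391945 ≈ 9.9860e-5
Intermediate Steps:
p = -1/139 ≈ -0.0071942
1/(p + (14595 - 1*4581)) = 1/(-1/139 + (14595 - 1*4581)) = 1/(-1/139 + (14595 - 4581)) = 1/(-1/139 + 10014) = 1/(1391945/139) = 139/1391945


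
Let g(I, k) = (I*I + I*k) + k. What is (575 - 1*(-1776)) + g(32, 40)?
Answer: 4695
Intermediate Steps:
g(I, k) = k + I**2 + I*k (g(I, k) = (I**2 + I*k) + k = k + I**2 + I*k)
(575 - 1*(-1776)) + g(32, 40) = (575 - 1*(-1776)) + (40 + 32**2 + 32*40) = (575 + 1776) + (40 + 1024 + 1280) = 2351 + 2344 = 4695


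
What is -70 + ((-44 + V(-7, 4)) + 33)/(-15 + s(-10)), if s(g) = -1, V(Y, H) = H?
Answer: -1113/16 ≈ -69.563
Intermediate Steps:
-70 + ((-44 + V(-7, 4)) + 33)/(-15 + s(-10)) = -70 + ((-44 + 4) + 33)/(-15 - 1) = -70 + (-40 + 33)/(-16) = -70 - 7*(-1/16) = -70 + 7/16 = -1113/16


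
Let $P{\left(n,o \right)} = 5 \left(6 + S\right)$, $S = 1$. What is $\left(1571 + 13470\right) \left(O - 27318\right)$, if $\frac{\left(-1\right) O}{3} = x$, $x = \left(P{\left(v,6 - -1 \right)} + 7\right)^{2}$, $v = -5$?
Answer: $-490487010$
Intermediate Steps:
$P{\left(n,o \right)} = 35$ ($P{\left(n,o \right)} = 5 \left(6 + 1\right) = 5 \cdot 7 = 35$)
$x = 1764$ ($x = \left(35 + 7\right)^{2} = 42^{2} = 1764$)
$O = -5292$ ($O = \left(-3\right) 1764 = -5292$)
$\left(1571 + 13470\right) \left(O - 27318\right) = \left(1571 + 13470\right) \left(-5292 - 27318\right) = 15041 \left(-32610\right) = -490487010$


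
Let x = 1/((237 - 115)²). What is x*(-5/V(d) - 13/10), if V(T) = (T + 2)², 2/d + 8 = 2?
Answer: -31/148840 ≈ -0.00020828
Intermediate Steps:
d = -⅓ (d = 2/(-8 + 2) = 2/(-6) = 2*(-⅙) = -⅓ ≈ -0.33333)
V(T) = (2 + T)²
x = 1/14884 (x = 1/(122²) = 1/14884 ≈ 6.7186e-5)
x*(-5/V(d) - 13/10) = (-5/(2 - ⅓)² - 13/10)/14884 = (-5/((5/3)²) - 13*⅒)/14884 = (-5/25/9 - 13/10)/14884 = (-5*9/25 - 13/10)/14884 = (-9/5 - 13/10)/14884 = (1/14884)*(-31/10) = -31/148840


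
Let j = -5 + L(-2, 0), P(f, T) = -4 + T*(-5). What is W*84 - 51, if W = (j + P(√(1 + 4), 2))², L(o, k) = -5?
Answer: 48333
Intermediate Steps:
P(f, T) = -4 - 5*T
j = -10 (j = -5 - 5 = -10)
W = 576 (W = (-10 + (-4 - 5*2))² = (-10 + (-4 - 10))² = (-10 - 14)² = (-24)² = 576)
W*84 - 51 = 576*84 - 51 = 48384 - 51 = 48333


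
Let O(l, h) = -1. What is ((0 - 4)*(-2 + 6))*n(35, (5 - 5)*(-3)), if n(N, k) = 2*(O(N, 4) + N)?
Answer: -1088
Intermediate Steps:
n(N, k) = -2 + 2*N (n(N, k) = 2*(-1 + N) = -2 + 2*N)
((0 - 4)*(-2 + 6))*n(35, (5 - 5)*(-3)) = ((0 - 4)*(-2 + 6))*(-2 + 2*35) = (-4*4)*(-2 + 70) = -16*68 = -1088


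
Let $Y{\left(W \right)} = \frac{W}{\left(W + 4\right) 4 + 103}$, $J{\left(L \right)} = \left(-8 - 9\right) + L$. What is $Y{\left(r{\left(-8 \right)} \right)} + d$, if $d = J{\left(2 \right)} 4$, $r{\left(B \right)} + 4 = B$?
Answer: $- \frac{4272}{71} \approx -60.169$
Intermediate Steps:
$r{\left(B \right)} = -4 + B$
$J{\left(L \right)} = -17 + L$
$Y{\left(W \right)} = \frac{W}{119 + 4 W}$ ($Y{\left(W \right)} = \frac{W}{\left(4 + W\right) 4 + 103} = \frac{W}{\left(16 + 4 W\right) + 103} = \frac{W}{119 + 4 W}$)
$d = -60$ ($d = \left(-17 + 2\right) 4 = \left(-15\right) 4 = -60$)
$Y{\left(r{\left(-8 \right)} \right)} + d = \frac{-4 - 8}{119 + 4 \left(-4 - 8\right)} - 60 = - \frac{12}{119 + 4 \left(-12\right)} - 60 = - \frac{12}{119 - 48} - 60 = - \frac{12}{71} - 60 = - \frac{4272}{71}$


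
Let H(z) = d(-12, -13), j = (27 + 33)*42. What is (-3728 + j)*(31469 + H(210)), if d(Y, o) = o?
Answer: -37998848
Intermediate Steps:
j = 2520 (j = 60*42 = 2520)
H(z) = -13
(-3728 + j)*(31469 + H(210)) = (-3728 + 2520)*(31469 - 13) = -1208*31456 = -37998848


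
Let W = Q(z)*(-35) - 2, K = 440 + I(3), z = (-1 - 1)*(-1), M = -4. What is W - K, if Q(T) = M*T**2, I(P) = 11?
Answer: 107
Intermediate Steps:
z = 2 (z = -2*(-1) = 2)
Q(T) = -4*T**2
K = 451 (K = 440 + 11 = 451)
W = 558 (W = -4*2**2*(-35) - 2 = -4*4*(-35) - 2 = -16*(-35) - 2 = 560 - 2 = 558)
W - K = 558 - 1*451 = 558 - 451 = 107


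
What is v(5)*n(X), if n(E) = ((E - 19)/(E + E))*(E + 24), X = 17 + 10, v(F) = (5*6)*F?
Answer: 3400/3 ≈ 1133.3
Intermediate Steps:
v(F) = 30*F
X = 27
n(E) = (-19 + E)*(24 + E)/(2*E) (n(E) = ((-19 + E)/((2*E)))*(24 + E) = ((-19 + E)*(1/(2*E)))*(24 + E) = ((-19 + E)/(2*E))*(24 + E) = (-19 + E)*(24 + E)/(2*E))
v(5)*n(X) = (30*5)*((1/2)*(-456 + 27*(5 + 27))/27) = 150*((1/2)*(1/27)*(-456 + 27*32)) = 150*((1/2)*(1/27)*(-456 + 864)) = 150*((1/2)*(1/27)*408) = 150*(68/9) = 3400/3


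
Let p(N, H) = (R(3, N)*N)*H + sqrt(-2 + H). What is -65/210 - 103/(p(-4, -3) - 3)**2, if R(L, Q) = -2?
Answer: (-6869*I - 351*sqrt(5))/(42*(27*sqrt(5) + 362*I)) ≈ -0.44794 - 0.023085*I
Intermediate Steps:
p(N, H) = sqrt(-2 + H) - 2*H*N (p(N, H) = (-2*N)*H + sqrt(-2 + H) = -2*H*N + sqrt(-2 + H) = sqrt(-2 + H) - 2*H*N)
-65/210 - 103/(p(-4, -3) - 3)**2 = -65/210 - 103/((sqrt(-2 - 3) - 2*(-3)*(-4)) - 3)**2 = -65*1/210 - 103/((sqrt(-5) - 24) - 3)**2 = -13/42 - 103/((I*sqrt(5) - 24) - 3)**2 = -13/42 - 103/((-24 + I*sqrt(5)) - 3)**2 = -13/42 - 103/(-27 + I*sqrt(5))**2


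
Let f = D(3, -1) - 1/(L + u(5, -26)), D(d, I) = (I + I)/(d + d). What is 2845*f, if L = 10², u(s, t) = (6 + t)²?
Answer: -286207/300 ≈ -954.02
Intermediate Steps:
D(d, I) = I/d (D(d, I) = (2*I)/((2*d)) = (2*I)*(1/(2*d)) = I/d)
L = 100
f = -503/1500 (f = -1/3 - 1/(100 + (6 - 26)²) = -1*⅓ - 1/(100 + (-20)²) = -⅓ - 1/(100 + 400) = -⅓ - 1/500 = -503/1500 ≈ -0.33533)
2845*f = 2845*(-503/1500) = -286207/300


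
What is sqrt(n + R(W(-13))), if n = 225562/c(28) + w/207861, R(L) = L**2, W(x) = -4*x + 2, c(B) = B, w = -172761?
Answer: sqrt(10322954270911506)/970018 ≈ 104.74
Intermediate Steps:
W(x) = 2 - 4*x
n = 7813450929/970018 (n = 225562/28 - 172761/207861 = 225562*(1/28) - 172761*1/207861 = 112781/14 - 57587/69287 = 7813450929/970018 ≈ 8055.0)
sqrt(n + R(W(-13))) = sqrt(7813450929/970018 + (2 - 4*(-13))**2) = sqrt(7813450929/970018 + (2 + 52)**2) = sqrt(7813450929/970018 + 54**2) = sqrt(7813450929/970018 + 2916) = sqrt(10642023417/970018) = sqrt(10322954270911506)/970018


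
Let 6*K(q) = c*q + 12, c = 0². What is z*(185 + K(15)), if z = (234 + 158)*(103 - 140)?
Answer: -2712248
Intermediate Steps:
c = 0
K(q) = 2 (K(q) = (0*q + 12)/6 = (0 + 12)/6 = (⅙)*12 = 2)
z = -14504 (z = 392*(-37) = -14504)
z*(185 + K(15)) = -14504*(185 + 2) = -14504*187 = -2712248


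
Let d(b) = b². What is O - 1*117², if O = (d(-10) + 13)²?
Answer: -920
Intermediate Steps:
O = 12769 (O = ((-10)² + 13)² = (100 + 13)² = 113² = 12769)
O - 1*117² = 12769 - 1*117² = 12769 - 1*13689 = 12769 - 13689 = -920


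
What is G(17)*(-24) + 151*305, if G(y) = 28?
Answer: 45383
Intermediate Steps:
G(17)*(-24) + 151*305 = 28*(-24) + 151*305 = -672 + 46055 = 45383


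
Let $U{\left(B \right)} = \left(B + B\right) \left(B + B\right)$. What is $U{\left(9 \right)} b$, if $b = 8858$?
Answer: $2869992$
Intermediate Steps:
$U{\left(B \right)} = 4 B^{2}$ ($U{\left(B \right)} = 2 B 2 B = 4 B^{2}$)
$U{\left(9 \right)} b = 4 \cdot 9^{2} \cdot 8858 = 4 \cdot 81 \cdot 8858 = 324 \cdot 8858 = 2869992$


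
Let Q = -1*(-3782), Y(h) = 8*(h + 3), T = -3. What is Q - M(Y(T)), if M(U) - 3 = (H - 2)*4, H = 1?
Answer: 3783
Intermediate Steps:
Y(h) = 24 + 8*h (Y(h) = 8*(3 + h) = 24 + 8*h)
Q = 3782
M(U) = -1 (M(U) = 3 + (1 - 2)*4 = 3 - 1*4 = 3 - 4 = -1)
Q - M(Y(T)) = 3782 - 1*(-1) = 3782 + 1 = 3783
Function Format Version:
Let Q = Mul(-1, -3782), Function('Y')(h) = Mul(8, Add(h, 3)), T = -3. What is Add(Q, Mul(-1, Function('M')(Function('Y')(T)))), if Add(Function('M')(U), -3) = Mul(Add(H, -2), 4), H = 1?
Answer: 3783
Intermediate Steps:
Function('Y')(h) = Add(24, Mul(8, h)) (Function('Y')(h) = Mul(8, Add(3, h)) = Add(24, Mul(8, h)))
Q = 3782
Function('M')(U) = -1 (Function('M')(U) = Add(3, Mul(Add(1, -2), 4)) = Add(3, Mul(-1, 4)) = Add(3, -4) = -1)
Add(Q, Mul(-1, Function('M')(Function('Y')(T)))) = Add(3782, Mul(-1, -1)) = Add(3782, 1) = 3783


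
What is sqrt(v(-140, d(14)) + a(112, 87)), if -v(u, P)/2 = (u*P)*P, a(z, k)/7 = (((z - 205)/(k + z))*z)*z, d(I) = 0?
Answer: 112*I*sqrt(129549)/199 ≈ 202.57*I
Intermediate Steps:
a(z, k) = 7*z**2*(-205 + z)/(k + z) (a(z, k) = 7*((((z - 205)/(k + z))*z)*z) = 7*((((-205 + z)/(k + z))*z)*z) = 7*((z*(-205 + z)/(k + z))*z) = 7*(z**2*(-205 + z)/(k + z)) = 7*z**2*(-205 + z)/(k + z))
v(u, P) = -2*u*P**2 (v(u, P) = -2*u*P*P = -2*P*u*P = -2*u*P**2)
sqrt(v(-140, d(14)) + a(112, 87)) = sqrt(-2*(-140)*0**2 + 7*112**2*(-205 + 112)/(87 + 112)) = sqrt(-2*(-140)*0 + 7*12544*(-93)/199) = sqrt(0 + 7*12544*(1/199)*(-93)) = sqrt(0 - 8166144/199) = sqrt(-8166144/199) = 112*I*sqrt(129549)/199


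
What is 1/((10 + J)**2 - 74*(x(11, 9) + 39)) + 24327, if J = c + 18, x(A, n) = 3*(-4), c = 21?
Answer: 9803782/403 ≈ 24327.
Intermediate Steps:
x(A, n) = -12
J = 39 (J = 21 + 18 = 39)
1/((10 + J)**2 - 74*(x(11, 9) + 39)) + 24327 = 1/((10 + 39)**2 - 74*(-12 + 39)) + 24327 = 1/(49**2 - 74*27) + 24327 = 1/(2401 - 1998) + 24327 = 1/403 + 24327 = 9803782/403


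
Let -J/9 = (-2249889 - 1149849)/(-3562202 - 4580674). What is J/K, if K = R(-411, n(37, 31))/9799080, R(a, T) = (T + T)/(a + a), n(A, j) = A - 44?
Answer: -1141014933955620/527779 ≈ -2.1619e+9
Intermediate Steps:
n(A, j) = -44 + A
R(a, T) = T/a (R(a, T) = (2*T)/((2*a)) = (2*T)*(1/(2*a)) = T/a)
J = -566623/150794 (J = -9*(-2249889 - 1149849)/(-3562202 - 4580674) = -(-30597642)/(-8142876) = -(-30597642)*(-1)/8142876 = -9*566623/1357146 = -566623/150794 ≈ -3.7576)
K = 7/4027421880 (K = ((-44 + 37)/(-411))/9799080 = -7*(-1/411)*(1/9799080) = (7/411)*(1/9799080) = 7/4027421880 ≈ 1.7381e-9)
J/K = -566623/(150794*7/4027421880) = -566623/150794*4027421880/7 = -1141014933955620/527779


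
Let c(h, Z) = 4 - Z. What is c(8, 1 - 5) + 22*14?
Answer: 316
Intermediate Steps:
c(8, 1 - 5) + 22*14 = (4 - (1 - 5)) + 22*14 = (4 - 1*(-4)) + 308 = (4 + 4) + 308 = 8 + 308 = 316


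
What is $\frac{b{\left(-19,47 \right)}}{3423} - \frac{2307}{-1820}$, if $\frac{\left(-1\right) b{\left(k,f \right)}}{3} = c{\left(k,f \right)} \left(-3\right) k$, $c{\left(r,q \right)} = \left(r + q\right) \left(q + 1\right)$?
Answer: $- \frac{19542039}{296660} \approx -65.874$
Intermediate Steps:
$c{\left(r,q \right)} = \left(1 + q\right) \left(q + r\right)$ ($c{\left(r,q \right)} = \left(q + r\right) \left(1 + q\right) = \left(1 + q\right) \left(q + r\right)$)
$b{\left(k,f \right)} = - 3 k \left(- 3 f - 3 k - 3 f^{2} - 3 f k\right)$ ($b{\left(k,f \right)} = - 3 \left(f + k + f^{2} + f k\right) \left(-3\right) k = - 3 \left(- 3 f - 3 k - 3 f^{2} - 3 f k\right) k = - 3 k \left(- 3 f - 3 k - 3 f^{2} - 3 f k\right)$)
$\frac{b{\left(-19,47 \right)}}{3423} - \frac{2307}{-1820} = \frac{9 \left(-19\right) \left(47 - 19 + 47^{2} + 47 \left(-19\right)\right)}{3423} - \frac{2307}{-1820} = 9 \left(-19\right) \left(47 - 19 + 2209 - 893\right) \frac{1}{3423} - - \frac{2307}{1820} = 9 \left(-19\right) 1344 \cdot \frac{1}{3423} + \frac{2307}{1820} = \left(-229824\right) \frac{1}{3423} + \frac{2307}{1820} = - \frac{10944}{163} + \frac{2307}{1820} = - \frac{19542039}{296660}$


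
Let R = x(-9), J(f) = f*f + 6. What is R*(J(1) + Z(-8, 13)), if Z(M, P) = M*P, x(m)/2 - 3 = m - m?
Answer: -582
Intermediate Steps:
J(f) = 6 + f² (J(f) = f² + 6 = 6 + f²)
x(m) = 6 (x(m) = 6 + 2*(m - m) = 6 + 2*0 = 6 + 0 = 6)
R = 6
R*(J(1) + Z(-8, 13)) = 6*((6 + 1²) - 8*13) = 6*((6 + 1) - 104) = 6*(7 - 104) = 6*(-97) = -582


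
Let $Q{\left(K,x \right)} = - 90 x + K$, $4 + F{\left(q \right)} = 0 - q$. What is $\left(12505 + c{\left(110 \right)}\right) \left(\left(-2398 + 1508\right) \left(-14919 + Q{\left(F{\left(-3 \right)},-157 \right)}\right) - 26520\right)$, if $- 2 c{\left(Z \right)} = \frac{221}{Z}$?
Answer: $\frac{93059485691}{11} \approx 8.46 \cdot 10^{9}$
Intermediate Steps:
$F{\left(q \right)} = -4 - q$ ($F{\left(q \right)} = -4 + \left(0 - q\right) = -4 - q$)
$Q{\left(K,x \right)} = K - 90 x$
$c{\left(Z \right)} = - \frac{221}{2 Z}$ ($c{\left(Z \right)} = - \frac{221 \frac{1}{Z}}{2} = - \frac{221}{2 Z}$)
$\left(12505 + c{\left(110 \right)}\right) \left(\left(-2398 + 1508\right) \left(-14919 + Q{\left(F{\left(-3 \right)},-157 \right)}\right) - 26520\right) = \left(12505 - \frac{221}{2 \cdot 110}\right) \left(\left(-2398 + 1508\right) \left(-14919 - -14129\right) - 26520\right) = \left(12505 - \frac{221}{220}\right) \left(- 890 \left(-14919 + \left(\left(-4 + 3\right) + 14130\right)\right) - 26520\right) = \left(12505 - \frac{221}{220}\right) \left(- 890 \left(-14919 + \left(-1 + 14130\right)\right) - 26520\right) = \frac{2750879 \left(- 890 \left(-14919 + 14129\right) - 26520\right)}{220} = \frac{2750879 \left(\left(-890\right) \left(-790\right) - 26520\right)}{220} = \frac{2750879 \left(703100 - 26520\right)}{220} = \frac{2750879}{220} \cdot 676580 = \frac{93059485691}{11}$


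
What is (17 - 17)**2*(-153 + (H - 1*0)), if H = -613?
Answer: 0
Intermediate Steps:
(17 - 17)**2*(-153 + (H - 1*0)) = (17 - 17)**2*(-153 + (-613 - 1*0)) = 0**2*(-153 + (-613 + 0)) = 0*(-153 - 613) = 0*(-766) = 0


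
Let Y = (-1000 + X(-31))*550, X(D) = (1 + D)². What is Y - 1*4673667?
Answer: -4728667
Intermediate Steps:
Y = -55000 (Y = (-1000 + (1 - 31)²)*550 = (-1000 + (-30)²)*550 = (-1000 + 900)*550 = -100*550 = -55000)
Y - 1*4673667 = -55000 - 1*4673667 = -55000 - 4673667 = -4728667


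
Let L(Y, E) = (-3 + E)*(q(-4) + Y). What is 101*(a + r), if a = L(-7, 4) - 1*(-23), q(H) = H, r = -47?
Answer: -3535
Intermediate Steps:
L(Y, E) = (-4 + Y)*(-3 + E) (L(Y, E) = (-3 + E)*(-4 + Y) = (-4 + Y)*(-3 + E))
a = 12 (a = (12 - 4*4 - 3*(-7) + 4*(-7)) - 1*(-23) = (12 - 16 + 21 - 28) + 23 = -11 + 23 = 12)
101*(a + r) = 101*(12 - 47) = 101*(-35) = -3535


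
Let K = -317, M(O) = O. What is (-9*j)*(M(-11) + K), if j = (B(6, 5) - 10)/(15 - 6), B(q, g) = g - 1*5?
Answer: -3280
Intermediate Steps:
B(q, g) = -5 + g (B(q, g) = g - 5 = -5 + g)
j = -10/9 (j = ((-5 + 5) - 10)/(15 - 6) = (0 - 10)/9 = -10*⅑ = -10/9 ≈ -1.1111)
(-9*j)*(M(-11) + K) = (-9*(-10/9))*(-11 - 317) = 10*(-328) = -3280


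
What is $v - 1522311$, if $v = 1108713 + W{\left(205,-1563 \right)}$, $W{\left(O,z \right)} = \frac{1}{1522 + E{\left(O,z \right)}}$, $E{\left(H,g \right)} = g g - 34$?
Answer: $- \frac{1011022526285}{2444457} \approx -4.136 \cdot 10^{5}$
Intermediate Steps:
$E{\left(H,g \right)} = -34 + g^{2}$ ($E{\left(H,g \right)} = g^{2} - 34 = -34 + g^{2}$)
$W{\left(O,z \right)} = \frac{1}{1488 + z^{2}}$ ($W{\left(O,z \right)} = \frac{1}{1522 + \left(-34 + z^{2}\right)} = \frac{1}{1488 + z^{2}}$)
$v = \frac{2710201253842}{2444457}$ ($v = 1108713 + \frac{1}{1488 + \left(-1563\right)^{2}} = 1108713 + \frac{1}{1488 + 2442969} = 1108713 + \frac{1}{2444457} = \frac{2710201253842}{2444457} \approx 1.1087 \cdot 10^{6}$)
$v - 1522311 = \frac{2710201253842}{2444457} - 1522311 = - \frac{1011022526285}{2444457}$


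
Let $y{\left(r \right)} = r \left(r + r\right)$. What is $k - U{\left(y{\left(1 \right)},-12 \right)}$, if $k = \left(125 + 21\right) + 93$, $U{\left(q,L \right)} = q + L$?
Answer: $249$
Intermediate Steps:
$y{\left(r \right)} = 2 r^{2}$ ($y{\left(r \right)} = r 2 r = 2 r^{2}$)
$U{\left(q,L \right)} = L + q$
$k = 239$ ($k = 146 + 93 = 239$)
$k - U{\left(y{\left(1 \right)},-12 \right)} = 239 - \left(-12 + 2 \cdot 1^{2}\right) = 239 - \left(-12 + 2 \cdot 1\right) = 239 - \left(-12 + 2\right) = 239 - -10 = 239 + 10 = 249$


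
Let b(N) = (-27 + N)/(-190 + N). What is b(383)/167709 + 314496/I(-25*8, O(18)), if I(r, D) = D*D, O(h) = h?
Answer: 31418380804/32367837 ≈ 970.67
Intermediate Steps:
b(N) = (-27 + N)/(-190 + N)
I(r, D) = D**2
b(383)/167709 + 314496/I(-25*8, O(18)) = ((-27 + 383)/(-190 + 383))/167709 + 314496/(18**2) = (356/193)*(1/167709) + 314496/324 = ((1/193)*356)*(1/167709) + 314496*(1/324) = (356/193)*(1/167709) + 2912/3 = 356/32367837 + 2912/3 = 31418380804/32367837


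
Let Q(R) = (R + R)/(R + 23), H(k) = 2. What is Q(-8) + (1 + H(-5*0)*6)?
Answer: 179/15 ≈ 11.933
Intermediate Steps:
Q(R) = 2*R/(23 + R) (Q(R) = (2*R)/(23 + R) = 2*R/(23 + R))
Q(-8) + (1 + H(-5*0)*6) = 2*(-8)/(23 - 8) + (1 + 2*6) = 2*(-8)/15 + (1 + 12) = 2*(-8)*(1/15) + 13 = -16/15 + 13 = 179/15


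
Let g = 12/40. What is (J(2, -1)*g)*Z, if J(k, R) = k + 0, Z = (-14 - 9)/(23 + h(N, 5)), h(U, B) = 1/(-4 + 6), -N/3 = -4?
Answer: -138/235 ≈ -0.58723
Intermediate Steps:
N = 12 (N = -3*(-4) = 12)
h(U, B) = 1/2
Z = -46/47 (Z = (-14 - 9)/(23 + 1/2) = -23/47/2 = -23*2/47 = -46/47 ≈ -0.97872)
J(k, R) = k
g = 3/10 (g = 12*(1/40) = 3/10 ≈ 0.30000)
(J(2, -1)*g)*Z = (2*(3/10))*(-46/47) = (3/5)*(-46/47) = -138/235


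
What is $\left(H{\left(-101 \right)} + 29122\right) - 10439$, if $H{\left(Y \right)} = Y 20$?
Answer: $16663$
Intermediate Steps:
$H{\left(Y \right)} = 20 Y$
$\left(H{\left(-101 \right)} + 29122\right) - 10439 = \left(20 \left(-101\right) + 29122\right) - 10439 = \left(-2020 + 29122\right) - 10439 = 27102 - 10439 = 16663$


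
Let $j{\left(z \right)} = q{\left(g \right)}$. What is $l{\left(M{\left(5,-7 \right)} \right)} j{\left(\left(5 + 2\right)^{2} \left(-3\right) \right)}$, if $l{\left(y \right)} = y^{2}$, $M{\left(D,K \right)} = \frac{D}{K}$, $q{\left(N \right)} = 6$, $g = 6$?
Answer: $\frac{150}{49} \approx 3.0612$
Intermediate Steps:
$j{\left(z \right)} = 6$
$l{\left(M{\left(5,-7 \right)} \right)} j{\left(\left(5 + 2\right)^{2} \left(-3\right) \right)} = \left(\frac{5}{-7}\right)^{2} \cdot 6 = \left(5 \left(- \frac{1}{7}\right)\right)^{2} \cdot 6 = \left(- \frac{5}{7}\right)^{2} \cdot 6 = \frac{25}{49} \cdot 6 = \frac{150}{49}$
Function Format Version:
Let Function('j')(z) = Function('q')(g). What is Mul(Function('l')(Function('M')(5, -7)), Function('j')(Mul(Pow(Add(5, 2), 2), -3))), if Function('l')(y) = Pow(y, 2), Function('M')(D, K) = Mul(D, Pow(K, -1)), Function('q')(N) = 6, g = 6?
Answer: Rational(150, 49) ≈ 3.0612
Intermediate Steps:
Function('j')(z) = 6
Mul(Function('l')(Function('M')(5, -7)), Function('j')(Mul(Pow(Add(5, 2), 2), -3))) = Mul(Pow(Mul(5, Pow(-7, -1)), 2), 6) = Mul(Pow(Mul(5, Rational(-1, 7)), 2), 6) = Mul(Pow(Rational(-5, 7), 2), 6) = Mul(Rational(25, 49), 6) = Rational(150, 49)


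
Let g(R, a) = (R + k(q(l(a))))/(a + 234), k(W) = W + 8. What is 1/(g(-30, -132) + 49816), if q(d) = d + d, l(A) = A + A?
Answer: 51/2540341 ≈ 2.0076e-5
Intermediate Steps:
l(A) = 2*A
q(d) = 2*d
k(W) = 8 + W
g(R, a) = (8 + R + 4*a)/(234 + a) (g(R, a) = (R + (8 + 2*(2*a)))/(a + 234) = (R + (8 + 4*a))/(234 + a) = (8 + R + 4*a)/(234 + a))
1/(g(-30, -132) + 49816) = 1/((8 - 30 + 4*(-132))/(234 - 132) + 49816) = 1/((8 - 30 - 528)/102 + 49816) = 1/((1/102)*(-550) + 49816) = 1/(-275/51 + 49816) = 1/(2540341/51) = 51/2540341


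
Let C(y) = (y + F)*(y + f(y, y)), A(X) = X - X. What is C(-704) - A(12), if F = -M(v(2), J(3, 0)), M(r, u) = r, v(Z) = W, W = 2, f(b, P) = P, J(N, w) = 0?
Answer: 994048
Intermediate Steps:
v(Z) = 2
A(X) = 0
F = -2 (F = -1*2 = -2)
C(y) = 2*y*(-2 + y) (C(y) = (y - 2)*(y + y) = (-2 + y)*(2*y) = 2*y*(-2 + y))
C(-704) - A(12) = 2*(-704)*(-2 - 704) - 1*0 = 2*(-704)*(-706) + 0 = 994048 + 0 = 994048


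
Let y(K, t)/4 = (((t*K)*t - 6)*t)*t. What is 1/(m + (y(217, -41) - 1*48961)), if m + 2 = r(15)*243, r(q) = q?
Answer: 1/2452674886 ≈ 4.0772e-10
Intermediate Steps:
y(K, t) = 4*t²*(-6 + K*t²) (y(K, t) = 4*((((t*K)*t - 6)*t)*t) = 4*((((K*t)*t - 6)*t)*t) = 4*(((K*t² - 6)*t)*t) = 4*(((-6 + K*t²)*t)*t) = 4*((t*(-6 + K*t²))*t) = 4*(t²*(-6 + K*t²)) = 4*t²*(-6 + K*t²))
m = 3643 (m = -2 + 15*243 = -2 + 3645 = 3643)
1/(m + (y(217, -41) - 1*48961)) = 1/(3643 + (4*(-41)²*(-6 + 217*(-41)²) - 1*48961)) = 1/(3643 + (4*1681*(-6 + 217*1681) - 48961)) = 1/(3643 + (4*1681*(-6 + 364777) - 48961)) = 1/(3643 + (4*1681*364771 - 48961)) = 1/(3643 + (2452720204 - 48961)) = 1/(3643 + 2452671243) = 1/2452674886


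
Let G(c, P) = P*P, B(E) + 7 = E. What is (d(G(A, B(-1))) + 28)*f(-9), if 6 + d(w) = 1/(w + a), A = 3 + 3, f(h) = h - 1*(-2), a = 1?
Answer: -10017/65 ≈ -154.11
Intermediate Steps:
B(E) = -7 + E
f(h) = 2 + h (f(h) = h + 2 = 2 + h)
A = 6
G(c, P) = P²
d(w) = -6 + 1/(1 + w) (d(w) = -6 + 1/(w + 1) = -6 + 1/(1 + w))
(d(G(A, B(-1))) + 28)*f(-9) = ((-5 - 6*(-7 - 1)²)/(1 + (-7 - 1)²) + 28)*(2 - 9) = ((-5 - 6*(-8)²)/(1 + (-8)²) + 28)*(-7) = ((-5 - 6*64)/(1 + 64) + 28)*(-7) = ((-5 - 384)/65 + 28)*(-7) = ((1/65)*(-389) + 28)*(-7) = (-389/65 + 28)*(-7) = (1431/65)*(-7) = -10017/65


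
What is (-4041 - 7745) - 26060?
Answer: -37846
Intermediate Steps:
(-4041 - 7745) - 26060 = -11786 - 26060 = -37846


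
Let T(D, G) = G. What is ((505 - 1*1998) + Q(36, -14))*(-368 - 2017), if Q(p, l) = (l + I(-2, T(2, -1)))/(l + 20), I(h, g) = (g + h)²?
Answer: 7125585/2 ≈ 3.5628e+6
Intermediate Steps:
Q(p, l) = (9 + l)/(20 + l) (Q(p, l) = (l + (-1 - 2)²)/(l + 20) = (l + (-3)²)/(20 + l) = (l + 9)/(20 + l) = (9 + l)/(20 + l))
((505 - 1*1998) + Q(36, -14))*(-368 - 2017) = ((505 - 1*1998) + (9 - 14)/(20 - 14))*(-368 - 2017) = ((505 - 1998) - 5/6)*(-2385) = (-1493 + (⅙)*(-5))*(-2385) = (-1493 - ⅚)*(-2385) = -8963/6*(-2385) = 7125585/2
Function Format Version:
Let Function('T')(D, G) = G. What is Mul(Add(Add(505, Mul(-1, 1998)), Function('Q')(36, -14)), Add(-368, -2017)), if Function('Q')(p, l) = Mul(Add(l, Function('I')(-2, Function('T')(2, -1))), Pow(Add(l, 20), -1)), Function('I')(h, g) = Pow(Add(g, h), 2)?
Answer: Rational(7125585, 2) ≈ 3.5628e+6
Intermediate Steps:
Function('Q')(p, l) = Mul(Pow(Add(20, l), -1), Add(9, l)) (Function('Q')(p, l) = Mul(Add(l, Pow(Add(-1, -2), 2)), Pow(Add(l, 20), -1)) = Mul(Add(l, Pow(-3, 2)), Pow(Add(20, l), -1)) = Mul(Add(l, 9), Pow(Add(20, l), -1)) = Mul(Add(9, l), Pow(Add(20, l), -1)) = Mul(Pow(Add(20, l), -1), Add(9, l)))
Mul(Add(Add(505, Mul(-1, 1998)), Function('Q')(36, -14)), Add(-368, -2017)) = Mul(Add(Add(505, Mul(-1, 1998)), Mul(Pow(Add(20, -14), -1), Add(9, -14))), Add(-368, -2017)) = Mul(Add(Add(505, -1998), Mul(Pow(6, -1), -5)), -2385) = Mul(Add(-1493, Mul(Rational(1, 6), -5)), -2385) = Mul(Add(-1493, Rational(-5, 6)), -2385) = Mul(Rational(-8963, 6), -2385) = Rational(7125585, 2)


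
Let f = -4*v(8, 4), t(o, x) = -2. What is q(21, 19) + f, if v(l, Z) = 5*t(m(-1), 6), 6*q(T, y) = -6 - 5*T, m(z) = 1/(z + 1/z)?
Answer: 43/2 ≈ 21.500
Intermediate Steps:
q(T, y) = -1 - 5*T/6 (q(T, y) = (-6 - 5*T)/6 = -1 - 5*T/6)
v(l, Z) = -10 (v(l, Z) = 5*(-2) = -10)
f = 40 (f = -4*(-10) = 40)
q(21, 19) + f = (-1 - ⅚*21) + 40 = (-1 - 35/2) + 40 = -37/2 + 40 = 43/2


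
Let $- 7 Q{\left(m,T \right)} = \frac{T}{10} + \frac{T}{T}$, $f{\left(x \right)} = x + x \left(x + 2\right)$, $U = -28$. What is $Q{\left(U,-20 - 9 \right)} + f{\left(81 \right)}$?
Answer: $\frac{476299}{70} \approx 6804.3$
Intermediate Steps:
$f{\left(x \right)} = x + x \left(2 + x\right)$
$Q{\left(m,T \right)} = - \frac{1}{7} - \frac{T}{70}$ ($Q{\left(m,T \right)} = - \frac{\frac{T}{10} + \frac{T}{T}}{7} = - \frac{T \frac{1}{10} + 1}{7} = - \frac{\frac{T}{10} + 1}{7} = - \frac{1 + \frac{T}{10}}{7} = - \frac{1}{7} - \frac{T}{70}$)
$Q{\left(U,-20 - 9 \right)} + f{\left(81 \right)} = \left(- \frac{1}{7} - \frac{-20 - 9}{70}\right) + 81 \left(3 + 81\right) = \left(- \frac{1}{7} - - \frac{29}{70}\right) + 81 \cdot 84 = \left(- \frac{1}{7} + \frac{29}{70}\right) + 6804 = \frac{19}{70} + 6804 = \frac{476299}{70}$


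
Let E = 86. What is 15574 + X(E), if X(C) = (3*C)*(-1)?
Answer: 15316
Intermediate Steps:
X(C) = -3*C
15574 + X(E) = 15574 - 3*86 = 15574 - 258 = 15316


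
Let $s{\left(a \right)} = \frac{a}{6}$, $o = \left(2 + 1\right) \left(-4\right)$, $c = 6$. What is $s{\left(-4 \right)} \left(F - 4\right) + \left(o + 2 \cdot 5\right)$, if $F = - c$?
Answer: $\frac{14}{3} \approx 4.6667$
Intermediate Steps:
$o = -12$ ($o = 3 \left(-4\right) = -12$)
$F = -6$ ($F = \left(-1\right) 6 = -6$)
$s{\left(a \right)} = \frac{a}{6}$ ($s{\left(a \right)} = a \frac{1}{6} = \frac{a}{6}$)
$s{\left(-4 \right)} \left(F - 4\right) + \left(o + 2 \cdot 5\right) = \frac{1}{6} \left(-4\right) \left(-6 - 4\right) + \left(-12 + 2 \cdot 5\right) = - \frac{2 \left(-6 - 4\right)}{3} + \left(-12 + 10\right) = \left(- \frac{2}{3}\right) \left(-10\right) - 2 = \frac{20}{3} - 2 = \frac{14}{3}$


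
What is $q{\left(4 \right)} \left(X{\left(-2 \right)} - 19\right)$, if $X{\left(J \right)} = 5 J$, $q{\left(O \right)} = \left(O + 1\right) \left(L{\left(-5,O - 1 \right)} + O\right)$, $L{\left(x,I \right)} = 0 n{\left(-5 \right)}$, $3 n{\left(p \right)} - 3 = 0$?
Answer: $-580$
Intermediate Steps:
$n{\left(p \right)} = 1$ ($n{\left(p \right)} = 1 + \frac{1}{3} \cdot 0 = 1 + 0 = 1$)
$L{\left(x,I \right)} = 0$ ($L{\left(x,I \right)} = 0 \cdot 1 = 0$)
$q{\left(O \right)} = O \left(1 + O\right)$ ($q{\left(O \right)} = \left(O + 1\right) \left(0 + O\right) = \left(1 + O\right) O = O \left(1 + O\right)$)
$q{\left(4 \right)} \left(X{\left(-2 \right)} - 19\right) = 4 \left(1 + 4\right) \left(5 \left(-2\right) - 19\right) = 4 \cdot 5 \left(-10 - 19\right) = 20 \left(-29\right) = -580$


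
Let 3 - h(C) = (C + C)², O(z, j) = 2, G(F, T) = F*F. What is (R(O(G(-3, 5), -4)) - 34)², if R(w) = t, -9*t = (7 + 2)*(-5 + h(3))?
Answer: 16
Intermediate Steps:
G(F, T) = F²
h(C) = 3 - 4*C² (h(C) = 3 - (C + C)² = 3 - (2*C)² = 3 - 4*C²)
t = 38 (t = -(7 + 2)*(-5 + (3 - 4*3²))/9 = -(-5 + (3 - 4*9)) = -(-5 + (3 - 36)) = -(-5 - 33) = -(-38) = -⅑*(-342) = 38)
R(w) = 38
(R(O(G(-3, 5), -4)) - 34)² = (38 - 34)² = 4² = 16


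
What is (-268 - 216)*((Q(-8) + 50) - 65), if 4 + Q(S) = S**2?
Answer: -21780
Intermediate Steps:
Q(S) = -4 + S**2
(-268 - 216)*((Q(-8) + 50) - 65) = (-268 - 216)*(((-4 + (-8)**2) + 50) - 65) = -484*(((-4 + 64) + 50) - 65) = -484*((60 + 50) - 65) = -484*(110 - 65) = -484*45 = -21780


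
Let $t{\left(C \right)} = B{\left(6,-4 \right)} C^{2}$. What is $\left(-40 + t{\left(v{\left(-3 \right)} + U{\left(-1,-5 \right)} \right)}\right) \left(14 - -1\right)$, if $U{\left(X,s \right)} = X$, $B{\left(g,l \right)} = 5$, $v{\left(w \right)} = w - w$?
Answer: $-525$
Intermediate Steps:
$v{\left(w \right)} = 0$
$t{\left(C \right)} = 5 C^{2}$
$\left(-40 + t{\left(v{\left(-3 \right)} + U{\left(-1,-5 \right)} \right)}\right) \left(14 - -1\right) = \left(-40 + 5 \left(0 - 1\right)^{2}\right) \left(14 - -1\right) = \left(-40 + 5 \left(-1\right)^{2}\right) \left(14 + 1\right) = \left(-40 + 5 \cdot 1\right) 15 = \left(-40 + 5\right) 15 = \left(-35\right) 15 = -525$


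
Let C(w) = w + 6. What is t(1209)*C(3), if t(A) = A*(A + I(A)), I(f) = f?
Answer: 26310258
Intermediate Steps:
C(w) = 6 + w
t(A) = 2*A² (t(A) = A*(A + A) = A*(2*A) = 2*A²)
t(1209)*C(3) = (2*1209²)*(6 + 3) = (2*1461681)*9 = 2923362*9 = 26310258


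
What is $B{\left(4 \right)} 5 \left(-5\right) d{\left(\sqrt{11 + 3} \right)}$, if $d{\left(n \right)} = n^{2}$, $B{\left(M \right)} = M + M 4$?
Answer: $-7000$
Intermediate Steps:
$B{\left(M \right)} = 5 M$ ($B{\left(M \right)} = M + 4 M = 5 M$)
$B{\left(4 \right)} 5 \left(-5\right) d{\left(\sqrt{11 + 3} \right)} = 5 \cdot 4 \cdot 5 \left(-5\right) \left(\sqrt{11 + 3}\right)^{2} = 20 \cdot 5 \left(-5\right) \left(\sqrt{14}\right)^{2} = 100 \left(-5\right) 14 = \left(-500\right) 14 = -7000$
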